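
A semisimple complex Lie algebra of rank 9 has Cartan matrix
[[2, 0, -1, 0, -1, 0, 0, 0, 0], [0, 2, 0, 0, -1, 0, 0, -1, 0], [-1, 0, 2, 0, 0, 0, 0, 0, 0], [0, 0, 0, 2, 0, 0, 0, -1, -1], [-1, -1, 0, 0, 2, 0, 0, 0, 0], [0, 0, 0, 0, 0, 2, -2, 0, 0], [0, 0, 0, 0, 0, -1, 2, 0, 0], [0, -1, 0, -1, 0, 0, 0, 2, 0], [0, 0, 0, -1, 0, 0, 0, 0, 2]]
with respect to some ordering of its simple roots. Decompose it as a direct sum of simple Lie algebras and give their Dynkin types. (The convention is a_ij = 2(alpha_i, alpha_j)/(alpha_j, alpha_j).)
A_7 ⊕ B_2

The diagram associated to this matrix has two connected components: the simple roots {alpha_1, alpha_2, alpha_3, alpha_4, alpha_5, alpha_8, alpha_9} form a chain of 7 nodes with single edges (A_7), and {alpha_6, alpha_7} form a chain of 2 nodes with a double edge at one end; the terminal node there is the unique short simple root (B_2). A semisimple Lie algebra decomposes uniquely as the direct sum of simple ideals, one per connected component of its Dynkin diagram, so g ≅ A_7 ⊕ B_2 (dimension 63 + 10 = 73).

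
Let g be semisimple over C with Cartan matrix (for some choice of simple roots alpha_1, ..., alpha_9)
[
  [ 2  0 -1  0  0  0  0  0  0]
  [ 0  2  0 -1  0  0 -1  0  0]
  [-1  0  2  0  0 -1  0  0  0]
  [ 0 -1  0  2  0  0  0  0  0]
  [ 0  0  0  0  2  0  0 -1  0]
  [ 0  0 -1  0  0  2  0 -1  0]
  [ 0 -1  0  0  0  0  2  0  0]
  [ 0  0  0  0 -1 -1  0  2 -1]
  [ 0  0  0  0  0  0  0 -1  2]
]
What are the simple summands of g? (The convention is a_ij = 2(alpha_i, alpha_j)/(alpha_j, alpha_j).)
type A_3 ⊕ type D_6

The diagram associated to this matrix has two connected components: the simple roots {alpha_2, alpha_4, alpha_7} form a chain of 3 nodes with single edges (A_3), and {alpha_1, alpha_3, alpha_5, alpha_6, alpha_8, alpha_9} form a chain of 4 nodes with a fork of two nodes at one end (D_6). A semisimple Lie algebra decomposes uniquely as the direct sum of simple ideals, one per connected component of its Dynkin diagram, so g ≅ A_3 ⊕ D_6 (dimension 15 + 66 = 81).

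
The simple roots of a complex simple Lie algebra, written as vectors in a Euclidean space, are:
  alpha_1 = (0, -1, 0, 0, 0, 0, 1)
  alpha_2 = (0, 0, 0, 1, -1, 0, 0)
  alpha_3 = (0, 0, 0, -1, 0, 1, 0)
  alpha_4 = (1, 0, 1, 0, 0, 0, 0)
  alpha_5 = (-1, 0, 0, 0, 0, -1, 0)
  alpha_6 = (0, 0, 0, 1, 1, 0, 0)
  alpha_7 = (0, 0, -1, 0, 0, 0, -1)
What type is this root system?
Compute the Cartan integers a_ij = 2(alpha_i, alpha_j)/(alpha_j, alpha_j); the resulting 7x7 Cartan matrix is
[[2, 0, 0, 0, 0, 0, -1], [0, 2, -1, 0, 0, 0, 0], [0, -1, 2, 0, -1, -1, 0], [0, 0, 0, 2, -1, 0, -1], [0, 0, -1, -1, 2, 0, 0], [0, 0, -1, 0, 0, 2, 0], [-1, 0, 0, -1, 0, 0, 2]].
All simple roots have the same length, so the diagram is simply laced. The associated Dynkin diagram is a chain of 5 nodes with a fork of two nodes at one end (D_7), so the type is D_7 (the algebra so(14)).

D7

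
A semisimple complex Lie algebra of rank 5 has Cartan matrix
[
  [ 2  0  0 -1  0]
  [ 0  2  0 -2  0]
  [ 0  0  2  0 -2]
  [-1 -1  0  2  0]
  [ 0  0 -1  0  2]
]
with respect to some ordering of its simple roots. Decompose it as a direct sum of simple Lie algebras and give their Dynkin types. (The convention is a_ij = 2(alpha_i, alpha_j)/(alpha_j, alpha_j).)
The diagram associated to this matrix has two connected components: the simple roots {alpha_3, alpha_5} form a chain of 2 nodes with a double edge at one end; the terminal node there is the unique short simple root (B_2), and {alpha_1, alpha_2, alpha_4} form a chain of 3 nodes with a double edge at one end; the terminal node there is the unique long simple root (C_3). A semisimple Lie algebra decomposes uniquely as the direct sum of simple ideals, one per connected component of its Dynkin diagram, so g ≅ B_2 ⊕ C_3 (dimension 10 + 21 = 31).

type B_2 ⊕ type C_3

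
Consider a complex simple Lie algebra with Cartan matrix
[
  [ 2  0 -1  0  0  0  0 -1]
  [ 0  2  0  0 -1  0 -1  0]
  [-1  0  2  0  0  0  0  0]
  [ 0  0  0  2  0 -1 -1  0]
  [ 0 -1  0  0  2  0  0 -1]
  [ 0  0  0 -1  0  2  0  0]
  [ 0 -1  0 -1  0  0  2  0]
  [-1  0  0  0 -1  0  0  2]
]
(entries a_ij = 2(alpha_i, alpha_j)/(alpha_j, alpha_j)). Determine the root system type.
The matrix has rank 8 with 2's on the diagonal. Reading the off-diagonal entries as Dynkin edges (a single edge where a_ij = a_ji = -1; a double or triple edge where a_ij * a_ji = 2 or 3), the diagram is a chain of 8 nodes with single edges (A_8). One simple-root ordering that puts it in standard form is (alpha_6, alpha_4, alpha_7, alpha_2, alpha_5, alpha_8, alpha_1, alpha_3). So the algebra is type A_8, i.e. sl(9).

A_8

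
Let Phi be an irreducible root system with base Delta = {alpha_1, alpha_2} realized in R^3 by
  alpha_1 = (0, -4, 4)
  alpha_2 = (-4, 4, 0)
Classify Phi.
type A_2

Compute the Cartan integers a_ij = 2(alpha_i, alpha_j)/(alpha_j, alpha_j); the resulting 2x2 Cartan matrix is
[[2, -1], [-1, 2]].
All simple roots have the same length, so the diagram is simply laced. The associated Dynkin diagram is a chain of 2 nodes with single edges (A_2), so the type is A_2 (the algebra sl(3)).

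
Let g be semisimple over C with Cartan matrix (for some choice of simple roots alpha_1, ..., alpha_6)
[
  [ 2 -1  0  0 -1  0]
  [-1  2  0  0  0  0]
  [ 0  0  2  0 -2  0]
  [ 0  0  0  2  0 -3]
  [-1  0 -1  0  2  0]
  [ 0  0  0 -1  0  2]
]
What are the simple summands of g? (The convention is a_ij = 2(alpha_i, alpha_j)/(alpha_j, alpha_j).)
The diagram associated to this matrix has two connected components: the simple roots {alpha_1, alpha_2, alpha_3, alpha_5} form a chain of 4 nodes with a double edge at one end; the terminal node there is the unique long simple root (C_4), and {alpha_4, alpha_6} form two nodes joined by a triple edge (G_2). A semisimple Lie algebra decomposes uniquely as the direct sum of simple ideals, one per connected component of its Dynkin diagram, so g ≅ C_4 ⊕ G_2 (dimension 36 + 14 = 50).

C4 + G2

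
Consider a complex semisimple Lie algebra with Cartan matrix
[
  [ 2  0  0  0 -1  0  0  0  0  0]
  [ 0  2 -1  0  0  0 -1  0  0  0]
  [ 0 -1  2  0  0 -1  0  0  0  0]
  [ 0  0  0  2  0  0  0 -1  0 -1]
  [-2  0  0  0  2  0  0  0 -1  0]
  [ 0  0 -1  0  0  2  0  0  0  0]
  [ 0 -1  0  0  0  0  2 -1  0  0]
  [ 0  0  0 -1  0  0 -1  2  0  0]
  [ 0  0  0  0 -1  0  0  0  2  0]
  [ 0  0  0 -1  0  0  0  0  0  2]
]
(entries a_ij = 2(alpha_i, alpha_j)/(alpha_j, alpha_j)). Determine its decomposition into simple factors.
The diagram associated to this matrix has two connected components: the simple roots {alpha_2, alpha_3, alpha_4, alpha_6, alpha_7, alpha_8, alpha_10} form a chain of 7 nodes with single edges (A_7), and {alpha_1, alpha_5, alpha_9} form a chain of 3 nodes with a double edge at one end; the terminal node there is the unique short simple root (B_3). A semisimple Lie algebra decomposes uniquely as the direct sum of simple ideals, one per connected component of its Dynkin diagram, so g ≅ A_7 ⊕ B_3 (dimension 63 + 21 = 84).

A7 ⊕ B3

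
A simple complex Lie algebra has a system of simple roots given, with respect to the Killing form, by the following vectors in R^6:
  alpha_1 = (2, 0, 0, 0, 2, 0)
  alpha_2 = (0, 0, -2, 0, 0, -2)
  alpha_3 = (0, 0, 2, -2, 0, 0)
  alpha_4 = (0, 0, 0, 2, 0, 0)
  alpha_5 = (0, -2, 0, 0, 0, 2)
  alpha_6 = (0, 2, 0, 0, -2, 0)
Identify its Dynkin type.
Compute the Cartan integers a_ij = 2(alpha_i, alpha_j)/(alpha_j, alpha_j); the resulting 6x6 Cartan matrix is
[[2, 0, 0, 0, 0, -1], [0, 2, -1, 0, -1, 0], [0, -1, 2, -2, 0, 0], [0, 0, -1, 2, 0, 0], [0, -1, 0, 0, 2, -1], [-1, 0, 0, 0, -1, 2]].
The roots have two lengths (squared-length ratio 2:1); the short ones are alpha_{4}. The associated Dynkin diagram is a chain of 6 nodes with a double edge at one end; the terminal node there is the unique short simple root (B_6), so the type is B_6 (the algebra so(13)).

B_6 (so(13))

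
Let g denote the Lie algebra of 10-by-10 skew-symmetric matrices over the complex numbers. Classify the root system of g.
D_5

This is so(10) with 10 even, which has dimension 10(10-1)/2 = 45 and rank 10/2 = 5. In the classification of classical Lie algebras, the orthogonal algebra so(2n) in an even number of variables has type D_n; here n = 5, so the Dynkin diagram is a chain of 3 nodes with a fork of two nodes at one end (D_5). Hence the type is D_5.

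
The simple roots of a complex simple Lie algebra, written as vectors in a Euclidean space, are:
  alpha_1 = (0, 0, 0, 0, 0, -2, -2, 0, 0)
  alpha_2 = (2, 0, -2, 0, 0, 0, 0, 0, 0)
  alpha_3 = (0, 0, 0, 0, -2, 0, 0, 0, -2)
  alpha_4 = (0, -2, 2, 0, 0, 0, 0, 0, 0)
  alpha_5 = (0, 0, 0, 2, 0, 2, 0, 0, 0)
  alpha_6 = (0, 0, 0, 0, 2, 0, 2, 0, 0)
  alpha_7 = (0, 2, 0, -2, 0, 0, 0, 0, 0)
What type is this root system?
Compute the Cartan integers a_ij = 2(alpha_i, alpha_j)/(alpha_j, alpha_j); the resulting 7x7 Cartan matrix is
[[2, 0, 0, 0, -1, -1, 0], [0, 2, 0, -1, 0, 0, 0], [0, 0, 2, 0, 0, -1, 0], [0, -1, 0, 2, 0, 0, -1], [-1, 0, 0, 0, 2, 0, -1], [-1, 0, -1, 0, 0, 2, 0], [0, 0, 0, -1, -1, 0, 2]].
All simple roots have the same length, so the diagram is simply laced. The associated Dynkin diagram is a chain of 7 nodes with single edges (A_7), so the type is A_7 (the algebra sl(8)).

A_7 (sl(8))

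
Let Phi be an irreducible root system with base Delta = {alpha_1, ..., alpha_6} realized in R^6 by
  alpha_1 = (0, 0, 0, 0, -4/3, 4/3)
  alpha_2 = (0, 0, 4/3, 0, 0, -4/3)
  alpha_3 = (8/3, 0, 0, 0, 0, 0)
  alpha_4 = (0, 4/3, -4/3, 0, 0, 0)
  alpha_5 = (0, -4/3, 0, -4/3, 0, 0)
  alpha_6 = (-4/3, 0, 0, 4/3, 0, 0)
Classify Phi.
Compute the Cartan integers a_ij = 2(alpha_i, alpha_j)/(alpha_j, alpha_j); the resulting 6x6 Cartan matrix is
[[2, -1, 0, 0, 0, 0], [-1, 2, 0, -1, 0, 0], [0, 0, 2, 0, 0, -2], [0, -1, 0, 2, -1, 0], [0, 0, 0, -1, 2, -1], [0, 0, -1, 0, -1, 2]].
The roots have two lengths (squared-length ratio 2:1); the short ones are alpha_{1,2,4,5,6}. The associated Dynkin diagram is a chain of 6 nodes with a double edge at one end; the terminal node there is the unique long simple root (C_6), so the type is C_6 (the algebra sp(12)).

C6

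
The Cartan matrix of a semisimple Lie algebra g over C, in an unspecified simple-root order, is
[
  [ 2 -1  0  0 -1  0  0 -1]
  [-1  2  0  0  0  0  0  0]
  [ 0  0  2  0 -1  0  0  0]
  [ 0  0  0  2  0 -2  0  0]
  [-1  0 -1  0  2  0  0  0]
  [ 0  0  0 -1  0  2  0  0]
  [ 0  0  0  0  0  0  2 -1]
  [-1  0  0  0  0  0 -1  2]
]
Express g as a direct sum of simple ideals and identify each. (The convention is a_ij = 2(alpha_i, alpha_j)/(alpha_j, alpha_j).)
The diagram associated to this matrix has two connected components: the simple roots {alpha_4, alpha_6} form a chain of 2 nodes with a double edge at one end; the terminal node there is the unique short simple root (B_2), and {alpha_1, alpha_2, alpha_3, alpha_5, alpha_7, alpha_8} form a chain of 5 nodes with one extra node attached to the third node from one end (E_6). A semisimple Lie algebra decomposes uniquely as the direct sum of simple ideals, one per connected component of its Dynkin diagram, so g ≅ B_2 ⊕ E_6 (dimension 10 + 78 = 88).

B_2 + E_6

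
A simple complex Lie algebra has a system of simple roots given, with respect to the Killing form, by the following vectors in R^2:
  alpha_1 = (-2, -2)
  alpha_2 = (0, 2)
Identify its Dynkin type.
type B_2

Compute the Cartan integers a_ij = 2(alpha_i, alpha_j)/(alpha_j, alpha_j); the resulting 2x2 Cartan matrix is
[[2, -2], [-1, 2]].
The roots have two lengths (squared-length ratio 2:1); the short ones are alpha_{2}. The associated Dynkin diagram is a chain of 2 nodes with a double edge at one end; the terminal node there is the unique short simple root (B_2), so the type is B_2 (the algebra so(5)).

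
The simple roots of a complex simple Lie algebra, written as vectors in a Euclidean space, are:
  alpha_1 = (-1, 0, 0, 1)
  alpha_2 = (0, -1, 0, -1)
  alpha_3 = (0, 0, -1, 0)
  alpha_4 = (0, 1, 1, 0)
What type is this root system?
B_4

Compute the Cartan integers a_ij = 2(alpha_i, alpha_j)/(alpha_j, alpha_j); the resulting 4x4 Cartan matrix is
[[2, -1, 0, 0], [-1, 2, 0, -1], [0, 0, 2, -1], [0, -1, -2, 2]].
The roots have two lengths (squared-length ratio 2:1); the short ones are alpha_{3}. The associated Dynkin diagram is a chain of 4 nodes with a double edge at one end; the terminal node there is the unique short simple root (B_4), so the type is B_4 (the algebra so(9)).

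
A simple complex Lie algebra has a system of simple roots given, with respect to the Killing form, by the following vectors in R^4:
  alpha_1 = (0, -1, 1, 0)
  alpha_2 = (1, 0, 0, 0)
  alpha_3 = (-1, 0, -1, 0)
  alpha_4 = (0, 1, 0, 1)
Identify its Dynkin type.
type B_4

Compute the Cartan integers a_ij = 2(alpha_i, alpha_j)/(alpha_j, alpha_j); the resulting 4x4 Cartan matrix is
[[2, 0, -1, -1], [0, 2, -1, 0], [-1, -2, 2, 0], [-1, 0, 0, 2]].
The roots have two lengths (squared-length ratio 2:1); the short ones are alpha_{2}. The associated Dynkin diagram is a chain of 4 nodes with a double edge at one end; the terminal node there is the unique short simple root (B_4), so the type is B_4 (the algebra so(9)).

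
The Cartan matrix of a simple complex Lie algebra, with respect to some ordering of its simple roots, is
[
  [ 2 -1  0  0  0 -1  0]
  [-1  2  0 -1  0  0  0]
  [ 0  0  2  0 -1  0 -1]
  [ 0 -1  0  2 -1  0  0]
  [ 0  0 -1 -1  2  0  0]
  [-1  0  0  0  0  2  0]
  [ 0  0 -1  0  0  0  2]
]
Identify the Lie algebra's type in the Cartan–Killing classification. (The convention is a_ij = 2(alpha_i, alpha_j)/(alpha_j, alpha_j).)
A_7 (sl(8))

The matrix has rank 7 with 2's on the diagonal. Reading the off-diagonal entries as Dynkin edges (a single edge where a_ij = a_ji = -1; a double or triple edge where a_ij * a_ji = 2 or 3), the diagram is a chain of 7 nodes with single edges (A_7). One simple-root ordering that puts it in standard form is (alpha_6, alpha_1, alpha_2, alpha_4, alpha_5, alpha_3, alpha_7). So the algebra is type A_7, i.e. sl(8).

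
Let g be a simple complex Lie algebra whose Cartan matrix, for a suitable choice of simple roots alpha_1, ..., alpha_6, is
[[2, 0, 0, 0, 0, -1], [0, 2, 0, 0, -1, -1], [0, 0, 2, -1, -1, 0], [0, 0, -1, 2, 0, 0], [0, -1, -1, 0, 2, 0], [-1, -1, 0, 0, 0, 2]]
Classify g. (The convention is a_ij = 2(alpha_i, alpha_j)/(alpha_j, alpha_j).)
A_6 (sl(7))

The matrix has rank 6 with 2's on the diagonal. Reading the off-diagonal entries as Dynkin edges (a single edge where a_ij = a_ji = -1; a double or triple edge where a_ij * a_ji = 2 or 3), the diagram is a chain of 6 nodes with single edges (A_6). One simple-root ordering that puts it in standard form is (alpha_4, alpha_3, alpha_5, alpha_2, alpha_6, alpha_1). So the algebra is type A_6, i.e. sl(7).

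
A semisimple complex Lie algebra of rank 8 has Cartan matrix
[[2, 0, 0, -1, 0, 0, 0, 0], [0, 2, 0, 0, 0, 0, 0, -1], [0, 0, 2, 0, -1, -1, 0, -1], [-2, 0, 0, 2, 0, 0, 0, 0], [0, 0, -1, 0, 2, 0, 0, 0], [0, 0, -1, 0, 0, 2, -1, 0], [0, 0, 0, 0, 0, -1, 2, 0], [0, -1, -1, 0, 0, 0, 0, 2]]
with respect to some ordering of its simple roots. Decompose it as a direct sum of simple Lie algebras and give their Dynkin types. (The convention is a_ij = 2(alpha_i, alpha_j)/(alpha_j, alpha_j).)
The diagram associated to this matrix has two connected components: the simple roots {alpha_1, alpha_4} form a chain of 2 nodes with a double edge at one end; the terminal node there is the unique short simple root (B_2), and {alpha_2, alpha_3, alpha_5, alpha_6, alpha_7, alpha_8} form a chain of 5 nodes with one extra node attached to the third node from one end (E_6). A semisimple Lie algebra decomposes uniquely as the direct sum of simple ideals, one per connected component of its Dynkin diagram, so g ≅ B_2 ⊕ E_6 (dimension 10 + 78 = 88).

B_2 (so(5)) + E_6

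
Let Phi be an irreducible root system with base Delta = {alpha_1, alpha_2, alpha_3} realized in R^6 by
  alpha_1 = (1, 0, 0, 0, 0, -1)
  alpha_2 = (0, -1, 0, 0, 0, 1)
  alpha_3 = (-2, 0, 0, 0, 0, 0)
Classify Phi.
type C_3

Compute the Cartan integers a_ij = 2(alpha_i, alpha_j)/(alpha_j, alpha_j); the resulting 3x3 Cartan matrix is
[[2, -1, -1], [-1, 2, 0], [-2, 0, 2]].
The roots have two lengths (squared-length ratio 2:1); the short ones are alpha_{1,2}. The associated Dynkin diagram is a chain of 3 nodes with a double edge at one end; the terminal node there is the unique long simple root (C_3), so the type is C_3 (the algebra sp(6)).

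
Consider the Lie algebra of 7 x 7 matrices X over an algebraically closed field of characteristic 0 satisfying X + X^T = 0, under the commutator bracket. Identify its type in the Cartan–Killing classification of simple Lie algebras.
This is so(7) with 7 odd, which has dimension 7(7-1)/2 = 21 and rank (7-1)/2 = 3. In the classification of classical Lie algebras, the orthogonal algebra so(2n+1) in an odd number of variables has type B_n; here n = 3, so the Dynkin diagram is a chain of 3 nodes with a double edge at one end; the terminal node there is the unique short simple root (B_3). Hence the type is B_3.

B_3 (so(7))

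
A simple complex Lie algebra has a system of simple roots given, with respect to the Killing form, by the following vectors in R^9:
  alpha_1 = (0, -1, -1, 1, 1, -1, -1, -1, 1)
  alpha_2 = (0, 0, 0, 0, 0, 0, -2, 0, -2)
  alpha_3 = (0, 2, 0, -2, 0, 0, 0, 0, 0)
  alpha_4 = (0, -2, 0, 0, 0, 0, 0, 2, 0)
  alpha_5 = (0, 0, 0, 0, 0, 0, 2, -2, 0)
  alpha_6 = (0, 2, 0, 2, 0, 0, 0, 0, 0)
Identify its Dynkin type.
Compute the Cartan integers a_ij = 2(alpha_i, alpha_j)/(alpha_j, alpha_j); the resulting 6x6 Cartan matrix is
[[2, 0, -1, 0, 0, 0], [0, 2, 0, 0, -1, 0], [-1, 0, 2, -1, 0, 0], [0, 0, -1, 2, -1, -1], [0, -1, 0, -1, 2, 0], [0, 0, 0, -1, 0, 2]].
All simple roots have the same length, so the diagram is simply laced. The associated Dynkin diagram is a chain of 5 nodes with one extra node attached to the third node from one end (E_6), so the type is E_6.

type E_6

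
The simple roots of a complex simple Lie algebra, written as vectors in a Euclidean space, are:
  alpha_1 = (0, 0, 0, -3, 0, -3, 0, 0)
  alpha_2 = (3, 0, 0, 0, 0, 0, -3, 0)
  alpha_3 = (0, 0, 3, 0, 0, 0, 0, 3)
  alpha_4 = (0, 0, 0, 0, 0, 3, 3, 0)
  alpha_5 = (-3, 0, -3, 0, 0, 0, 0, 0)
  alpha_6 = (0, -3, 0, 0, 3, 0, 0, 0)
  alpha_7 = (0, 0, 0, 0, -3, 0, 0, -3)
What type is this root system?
A7

Compute the Cartan integers a_ij = 2(alpha_i, alpha_j)/(alpha_j, alpha_j); the resulting 7x7 Cartan matrix is
[[2, 0, 0, -1, 0, 0, 0], [0, 2, 0, -1, -1, 0, 0], [0, 0, 2, 0, -1, 0, -1], [-1, -1, 0, 2, 0, 0, 0], [0, -1, -1, 0, 2, 0, 0], [0, 0, 0, 0, 0, 2, -1], [0, 0, -1, 0, 0, -1, 2]].
All simple roots have the same length, so the diagram is simply laced. The associated Dynkin diagram is a chain of 7 nodes with single edges (A_7), so the type is A_7 (the algebra sl(8)).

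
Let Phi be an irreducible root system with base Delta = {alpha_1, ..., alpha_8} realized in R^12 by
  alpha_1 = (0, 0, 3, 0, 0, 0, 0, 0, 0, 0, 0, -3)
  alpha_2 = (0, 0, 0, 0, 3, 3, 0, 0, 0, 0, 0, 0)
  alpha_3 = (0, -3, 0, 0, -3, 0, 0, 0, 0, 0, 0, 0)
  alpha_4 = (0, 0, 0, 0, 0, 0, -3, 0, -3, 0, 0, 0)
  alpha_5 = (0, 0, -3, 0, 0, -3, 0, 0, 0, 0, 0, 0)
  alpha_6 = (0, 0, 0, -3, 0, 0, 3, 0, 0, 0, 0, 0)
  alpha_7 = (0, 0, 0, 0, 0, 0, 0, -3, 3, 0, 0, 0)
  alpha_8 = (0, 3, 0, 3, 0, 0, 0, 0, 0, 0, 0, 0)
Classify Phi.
Compute the Cartan integers a_ij = 2(alpha_i, alpha_j)/(alpha_j, alpha_j); the resulting 8x8 Cartan matrix is
[[2, 0, 0, 0, -1, 0, 0, 0], [0, 2, -1, 0, -1, 0, 0, 0], [0, -1, 2, 0, 0, 0, 0, -1], [0, 0, 0, 2, 0, -1, -1, 0], [-1, -1, 0, 0, 2, 0, 0, 0], [0, 0, 0, -1, 0, 2, 0, -1], [0, 0, 0, -1, 0, 0, 2, 0], [0, 0, -1, 0, 0, -1, 0, 2]].
All simple roots have the same length, so the diagram is simply laced. The associated Dynkin diagram is a chain of 8 nodes with single edges (A_8), so the type is A_8 (the algebra sl(9)).

A8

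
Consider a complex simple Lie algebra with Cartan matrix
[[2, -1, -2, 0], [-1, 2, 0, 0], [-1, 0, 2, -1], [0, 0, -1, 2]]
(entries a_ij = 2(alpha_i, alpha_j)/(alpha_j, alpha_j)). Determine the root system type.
The matrix has rank 4 with 2's on the diagonal. Reading the off-diagonal entries as Dynkin edges (a single edge where a_ij = a_ji = -1; a double or triple edge where a_ij * a_ji = 2 or 3), the diagram is a chain of 4 nodes with a double edge between the middle two (F_4). One simple-root ordering that puts it in standard form is (alpha_2, alpha_1, alpha_3, alpha_4). So the algebra is type F_4.

type F_4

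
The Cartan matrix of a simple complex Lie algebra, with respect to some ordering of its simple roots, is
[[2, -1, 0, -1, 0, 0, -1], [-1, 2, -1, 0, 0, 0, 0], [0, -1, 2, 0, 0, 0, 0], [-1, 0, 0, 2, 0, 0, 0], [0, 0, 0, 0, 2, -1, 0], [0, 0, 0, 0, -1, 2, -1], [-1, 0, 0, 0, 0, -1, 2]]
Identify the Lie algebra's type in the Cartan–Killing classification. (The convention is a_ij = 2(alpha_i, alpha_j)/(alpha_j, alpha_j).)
The matrix has rank 7 with 2's on the diagonal. Reading the off-diagonal entries as Dynkin edges (a single edge where a_ij = a_ji = -1; a double or triple edge where a_ij * a_ji = 2 or 3), the diagram is a chain of 6 nodes with one extra node attached to the third node from one end (E_7). One simple-root ordering that puts it in standard form is (alpha_3, alpha_4, alpha_2, alpha_1, alpha_7, alpha_6, alpha_5). So the algebra is type E_7.

E7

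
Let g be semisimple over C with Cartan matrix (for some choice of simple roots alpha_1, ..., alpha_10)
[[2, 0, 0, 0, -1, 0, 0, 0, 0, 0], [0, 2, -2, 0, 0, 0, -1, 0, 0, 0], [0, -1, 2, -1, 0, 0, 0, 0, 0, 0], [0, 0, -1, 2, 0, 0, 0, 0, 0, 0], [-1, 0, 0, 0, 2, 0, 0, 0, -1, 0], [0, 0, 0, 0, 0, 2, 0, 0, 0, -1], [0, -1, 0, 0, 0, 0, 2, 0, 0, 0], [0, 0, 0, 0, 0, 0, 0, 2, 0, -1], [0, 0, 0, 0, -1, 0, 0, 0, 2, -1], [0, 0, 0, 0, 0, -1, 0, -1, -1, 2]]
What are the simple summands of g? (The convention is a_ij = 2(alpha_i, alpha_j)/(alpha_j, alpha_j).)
The diagram associated to this matrix has two connected components: the simple roots {alpha_1, alpha_5, alpha_6, alpha_8, alpha_9, alpha_10} form a chain of 4 nodes with a fork of two nodes at one end (D_6), and {alpha_2, alpha_3, alpha_4, alpha_7} form a chain of 4 nodes with a double edge between the middle two (F_4). A semisimple Lie algebra decomposes uniquely as the direct sum of simple ideals, one per connected component of its Dynkin diagram, so g ≅ D_6 ⊕ F_4 (dimension 66 + 52 = 118).

type D_6 ⊕ type F_4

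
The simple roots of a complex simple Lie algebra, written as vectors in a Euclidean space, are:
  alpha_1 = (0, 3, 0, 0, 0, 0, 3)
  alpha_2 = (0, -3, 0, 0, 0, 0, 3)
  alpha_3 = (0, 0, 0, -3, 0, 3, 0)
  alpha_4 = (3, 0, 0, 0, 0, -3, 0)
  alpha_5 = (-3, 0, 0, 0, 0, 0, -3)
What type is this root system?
Compute the Cartan integers a_ij = 2(alpha_i, alpha_j)/(alpha_j, alpha_j); the resulting 5x5 Cartan matrix is
[[2, 0, 0, 0, -1], [0, 2, 0, 0, -1], [0, 0, 2, -1, 0], [0, 0, -1, 2, -1], [-1, -1, 0, -1, 2]].
All simple roots have the same length, so the diagram is simply laced. The associated Dynkin diagram is a chain of 3 nodes with a fork of two nodes at one end (D_5), so the type is D_5 (the algebra so(10)).

D_5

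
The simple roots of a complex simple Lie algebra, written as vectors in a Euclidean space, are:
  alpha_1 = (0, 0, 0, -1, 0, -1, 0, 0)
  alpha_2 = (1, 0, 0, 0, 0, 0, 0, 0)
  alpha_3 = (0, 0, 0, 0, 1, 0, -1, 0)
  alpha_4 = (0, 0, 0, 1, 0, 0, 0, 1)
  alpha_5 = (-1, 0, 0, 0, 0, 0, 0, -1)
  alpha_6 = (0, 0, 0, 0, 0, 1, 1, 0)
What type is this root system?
B_6 (so(13))

Compute the Cartan integers a_ij = 2(alpha_i, alpha_j)/(alpha_j, alpha_j); the resulting 6x6 Cartan matrix is
[[2, 0, 0, -1, 0, -1], [0, 2, 0, 0, -1, 0], [0, 0, 2, 0, 0, -1], [-1, 0, 0, 2, -1, 0], [0, -2, 0, -1, 2, 0], [-1, 0, -1, 0, 0, 2]].
The roots have two lengths (squared-length ratio 2:1); the short ones are alpha_{2}. The associated Dynkin diagram is a chain of 6 nodes with a double edge at one end; the terminal node there is the unique short simple root (B_6), so the type is B_6 (the algebra so(13)).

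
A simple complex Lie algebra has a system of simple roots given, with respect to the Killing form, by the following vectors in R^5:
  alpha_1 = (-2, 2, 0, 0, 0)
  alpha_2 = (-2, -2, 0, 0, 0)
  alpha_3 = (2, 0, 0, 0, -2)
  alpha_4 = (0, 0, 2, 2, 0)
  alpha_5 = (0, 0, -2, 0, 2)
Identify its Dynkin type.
Compute the Cartan integers a_ij = 2(alpha_i, alpha_j)/(alpha_j, alpha_j); the resulting 5x5 Cartan matrix is
[[2, 0, -1, 0, 0], [0, 2, -1, 0, 0], [-1, -1, 2, 0, -1], [0, 0, 0, 2, -1], [0, 0, -1, -1, 2]].
All simple roots have the same length, so the diagram is simply laced. The associated Dynkin diagram is a chain of 3 nodes with a fork of two nodes at one end (D_5), so the type is D_5 (the algebra so(10)).

D5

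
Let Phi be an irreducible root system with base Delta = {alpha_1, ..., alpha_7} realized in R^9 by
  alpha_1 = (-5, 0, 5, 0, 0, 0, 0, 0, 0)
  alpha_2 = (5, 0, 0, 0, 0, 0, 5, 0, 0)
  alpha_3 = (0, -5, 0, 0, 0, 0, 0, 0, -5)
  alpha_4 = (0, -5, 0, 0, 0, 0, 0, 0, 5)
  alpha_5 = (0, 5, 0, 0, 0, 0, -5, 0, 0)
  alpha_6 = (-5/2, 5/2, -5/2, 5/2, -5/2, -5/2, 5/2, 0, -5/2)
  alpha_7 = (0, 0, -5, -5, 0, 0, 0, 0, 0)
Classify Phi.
E7

Compute the Cartan integers a_ij = 2(alpha_i, alpha_j)/(alpha_j, alpha_j); the resulting 7x7 Cartan matrix is
[[2, -1, 0, 0, 0, 0, -1], [-1, 2, 0, 0, -1, 0, 0], [0, 0, 2, 0, -1, 0, 0], [0, 0, 0, 2, -1, -1, 0], [0, -1, -1, -1, 2, 0, 0], [0, 0, 0, -1, 0, 2, 0], [-1, 0, 0, 0, 0, 0, 2]].
All simple roots have the same length, so the diagram is simply laced. The associated Dynkin diagram is a chain of 6 nodes with one extra node attached to the third node from one end (E_7), so the type is E_7.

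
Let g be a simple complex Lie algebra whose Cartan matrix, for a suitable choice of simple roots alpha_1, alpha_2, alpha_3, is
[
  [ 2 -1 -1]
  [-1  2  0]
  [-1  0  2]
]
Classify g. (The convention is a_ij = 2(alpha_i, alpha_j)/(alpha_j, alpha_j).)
type A_3

The matrix has rank 3 with 2's on the diagonal. Reading the off-diagonal entries as Dynkin edges (a single edge where a_ij = a_ji = -1; a double or triple edge where a_ij * a_ji = 2 or 3), the diagram is a chain of 3 nodes with single edges (A_3). One simple-root ordering that puts it in standard form is (alpha_3, alpha_1, alpha_2). So the algebra is type A_3, i.e. sl(4).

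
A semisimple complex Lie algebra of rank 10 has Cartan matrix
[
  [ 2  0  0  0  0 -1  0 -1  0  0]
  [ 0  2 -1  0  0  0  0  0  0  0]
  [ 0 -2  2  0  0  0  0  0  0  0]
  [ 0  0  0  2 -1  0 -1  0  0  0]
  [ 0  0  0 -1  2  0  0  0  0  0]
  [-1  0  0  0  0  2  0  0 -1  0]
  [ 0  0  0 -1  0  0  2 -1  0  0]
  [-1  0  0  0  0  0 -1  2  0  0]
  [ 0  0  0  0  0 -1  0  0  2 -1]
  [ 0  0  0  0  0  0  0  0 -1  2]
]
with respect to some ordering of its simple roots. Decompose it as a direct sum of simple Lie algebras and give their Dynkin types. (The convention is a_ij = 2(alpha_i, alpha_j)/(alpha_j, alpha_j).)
The diagram associated to this matrix has two connected components: the simple roots {alpha_1, alpha_4, alpha_5, alpha_6, alpha_7, alpha_8, alpha_9, alpha_10} form a chain of 8 nodes with single edges (A_8), and {alpha_2, alpha_3} form a chain of 2 nodes with a double edge at one end; the terminal node there is the unique short simple root (B_2). A semisimple Lie algebra decomposes uniquely as the direct sum of simple ideals, one per connected component of its Dynkin diagram, so g ≅ A_8 ⊕ B_2 (dimension 80 + 10 = 90).

A_8 (sl(9)) ⊕ B_2 (so(5))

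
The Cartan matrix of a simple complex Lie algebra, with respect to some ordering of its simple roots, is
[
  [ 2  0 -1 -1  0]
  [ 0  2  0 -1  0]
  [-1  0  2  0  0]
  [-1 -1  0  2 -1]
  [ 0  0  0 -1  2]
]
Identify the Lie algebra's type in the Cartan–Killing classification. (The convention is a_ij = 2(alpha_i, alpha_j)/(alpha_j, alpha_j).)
The matrix has rank 5 with 2's on the diagonal. Reading the off-diagonal entries as Dynkin edges (a single edge where a_ij = a_ji = -1; a double or triple edge where a_ij * a_ji = 2 or 3), the diagram is a chain of 3 nodes with a fork of two nodes at one end (D_5). One simple-root ordering that puts it in standard form is (alpha_3, alpha_1, alpha_4, alpha_2, alpha_5). So the algebra is type D_5, i.e. so(10).

D_5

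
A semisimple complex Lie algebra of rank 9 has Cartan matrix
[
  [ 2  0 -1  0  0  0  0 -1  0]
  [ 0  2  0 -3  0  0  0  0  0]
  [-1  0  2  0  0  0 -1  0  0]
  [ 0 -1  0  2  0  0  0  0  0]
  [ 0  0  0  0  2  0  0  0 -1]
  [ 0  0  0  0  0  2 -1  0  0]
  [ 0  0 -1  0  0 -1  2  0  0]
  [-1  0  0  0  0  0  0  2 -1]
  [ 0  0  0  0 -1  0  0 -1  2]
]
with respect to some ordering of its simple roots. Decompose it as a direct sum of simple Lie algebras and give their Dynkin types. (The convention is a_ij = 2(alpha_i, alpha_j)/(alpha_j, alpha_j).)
The diagram associated to this matrix has two connected components: the simple roots {alpha_1, alpha_3, alpha_5, alpha_6, alpha_7, alpha_8, alpha_9} form a chain of 7 nodes with single edges (A_7), and {alpha_2, alpha_4} form two nodes joined by a triple edge (G_2). A semisimple Lie algebra decomposes uniquely as the direct sum of simple ideals, one per connected component of its Dynkin diagram, so g ≅ A_7 ⊕ G_2 (dimension 63 + 14 = 77).

A_7 + G_2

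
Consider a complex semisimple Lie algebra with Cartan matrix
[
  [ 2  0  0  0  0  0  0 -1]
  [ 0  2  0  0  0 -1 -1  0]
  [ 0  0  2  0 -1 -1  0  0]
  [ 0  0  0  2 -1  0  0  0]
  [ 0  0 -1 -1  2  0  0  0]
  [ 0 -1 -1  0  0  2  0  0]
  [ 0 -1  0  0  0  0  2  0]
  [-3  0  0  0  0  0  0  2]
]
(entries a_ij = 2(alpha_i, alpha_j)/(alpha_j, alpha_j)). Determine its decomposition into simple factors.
The diagram associated to this matrix has two connected components: the simple roots {alpha_2, alpha_3, alpha_4, alpha_5, alpha_6, alpha_7} form a chain of 6 nodes with single edges (A_6), and {alpha_1, alpha_8} form two nodes joined by a triple edge (G_2). A semisimple Lie algebra decomposes uniquely as the direct sum of simple ideals, one per connected component of its Dynkin diagram, so g ≅ A_6 ⊕ G_2 (dimension 48 + 14 = 62).

A_6 (sl(7)) ⊕ G_2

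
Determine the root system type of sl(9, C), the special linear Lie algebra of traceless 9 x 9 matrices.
This is sl(9), which has dimension 9^2 - 1 = 80 and rank 9 - 1 = 8 (a Cartan subalgebra is the diagonal traceless matrices). In the classification of classical Lie algebras, the special linear algebra sl(n+1) has type A_n; here n = 8, so the Dynkin diagram is a chain of 8 nodes with single edges (A_8). Hence the type is A_8.

A_8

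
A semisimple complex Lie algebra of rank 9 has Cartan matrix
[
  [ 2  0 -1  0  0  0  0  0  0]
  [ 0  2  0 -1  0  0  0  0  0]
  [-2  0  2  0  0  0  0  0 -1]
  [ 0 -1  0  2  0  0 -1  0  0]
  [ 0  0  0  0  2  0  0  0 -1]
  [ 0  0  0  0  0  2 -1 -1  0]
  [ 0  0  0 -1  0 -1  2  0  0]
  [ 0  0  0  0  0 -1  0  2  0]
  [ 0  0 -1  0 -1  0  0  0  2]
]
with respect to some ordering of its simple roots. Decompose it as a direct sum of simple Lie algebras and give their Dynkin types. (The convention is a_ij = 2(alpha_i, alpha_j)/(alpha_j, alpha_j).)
A_5 (sl(6)) ⊕ B_4 (so(9))

The diagram associated to this matrix has two connected components: the simple roots {alpha_2, alpha_4, alpha_6, alpha_7, alpha_8} form a chain of 5 nodes with single edges (A_5), and {alpha_1, alpha_3, alpha_5, alpha_9} form a chain of 4 nodes with a double edge at one end; the terminal node there is the unique short simple root (B_4). A semisimple Lie algebra decomposes uniquely as the direct sum of simple ideals, one per connected component of its Dynkin diagram, so g ≅ A_5 ⊕ B_4 (dimension 35 + 36 = 71).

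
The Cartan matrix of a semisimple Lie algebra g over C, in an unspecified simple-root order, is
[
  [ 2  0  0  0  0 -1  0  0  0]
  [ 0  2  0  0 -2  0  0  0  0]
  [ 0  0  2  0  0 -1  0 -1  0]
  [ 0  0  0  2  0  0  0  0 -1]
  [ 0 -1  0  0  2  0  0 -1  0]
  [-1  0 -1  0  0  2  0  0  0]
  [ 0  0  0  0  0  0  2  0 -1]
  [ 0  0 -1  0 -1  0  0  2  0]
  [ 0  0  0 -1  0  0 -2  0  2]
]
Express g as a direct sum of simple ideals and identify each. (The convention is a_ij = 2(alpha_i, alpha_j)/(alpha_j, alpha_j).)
The diagram associated to this matrix has two connected components: the simple roots {alpha_4, alpha_7, alpha_9} form a chain of 3 nodes with a double edge at one end; the terminal node there is the unique short simple root (B_3), and {alpha_1, alpha_2, alpha_3, alpha_5, alpha_6, alpha_8} form a chain of 6 nodes with a double edge at one end; the terminal node there is the unique long simple root (C_6). A semisimple Lie algebra decomposes uniquely as the direct sum of simple ideals, one per connected component of its Dynkin diagram, so g ≅ B_3 ⊕ C_6 (dimension 21 + 78 = 99).

type B_3 + type C_6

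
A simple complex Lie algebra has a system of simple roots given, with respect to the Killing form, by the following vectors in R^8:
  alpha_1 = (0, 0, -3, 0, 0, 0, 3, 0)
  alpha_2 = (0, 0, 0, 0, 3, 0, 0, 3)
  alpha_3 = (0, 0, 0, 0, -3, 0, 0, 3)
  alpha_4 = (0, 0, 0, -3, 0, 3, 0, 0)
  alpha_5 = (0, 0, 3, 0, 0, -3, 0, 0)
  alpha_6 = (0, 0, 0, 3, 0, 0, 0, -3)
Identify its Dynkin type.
Compute the Cartan integers a_ij = 2(alpha_i, alpha_j)/(alpha_j, alpha_j); the resulting 6x6 Cartan matrix is
[[2, 0, 0, 0, -1, 0], [0, 2, 0, 0, 0, -1], [0, 0, 2, 0, 0, -1], [0, 0, 0, 2, -1, -1], [-1, 0, 0, -1, 2, 0], [0, -1, -1, -1, 0, 2]].
All simple roots have the same length, so the diagram is simply laced. The associated Dynkin diagram is a chain of 4 nodes with a fork of two nodes at one end (D_6), so the type is D_6 (the algebra so(12)).

D_6 (so(12))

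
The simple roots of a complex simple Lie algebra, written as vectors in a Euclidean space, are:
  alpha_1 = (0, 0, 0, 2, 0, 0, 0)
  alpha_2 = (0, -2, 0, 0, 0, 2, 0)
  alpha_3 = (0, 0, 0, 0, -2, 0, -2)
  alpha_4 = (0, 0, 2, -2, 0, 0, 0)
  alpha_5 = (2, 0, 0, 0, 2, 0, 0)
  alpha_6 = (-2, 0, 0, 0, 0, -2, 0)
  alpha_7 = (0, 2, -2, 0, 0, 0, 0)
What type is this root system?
Compute the Cartan integers a_ij = 2(alpha_i, alpha_j)/(alpha_j, alpha_j); the resulting 7x7 Cartan matrix is
[[2, 0, 0, -1, 0, 0, 0], [0, 2, 0, 0, 0, -1, -1], [0, 0, 2, 0, -1, 0, 0], [-2, 0, 0, 2, 0, 0, -1], [0, 0, -1, 0, 2, -1, 0], [0, -1, 0, 0, -1, 2, 0], [0, -1, 0, -1, 0, 0, 2]].
The roots have two lengths (squared-length ratio 2:1); the short ones are alpha_{1}. The associated Dynkin diagram is a chain of 7 nodes with a double edge at one end; the terminal node there is the unique short simple root (B_7), so the type is B_7 (the algebra so(15)).

type B_7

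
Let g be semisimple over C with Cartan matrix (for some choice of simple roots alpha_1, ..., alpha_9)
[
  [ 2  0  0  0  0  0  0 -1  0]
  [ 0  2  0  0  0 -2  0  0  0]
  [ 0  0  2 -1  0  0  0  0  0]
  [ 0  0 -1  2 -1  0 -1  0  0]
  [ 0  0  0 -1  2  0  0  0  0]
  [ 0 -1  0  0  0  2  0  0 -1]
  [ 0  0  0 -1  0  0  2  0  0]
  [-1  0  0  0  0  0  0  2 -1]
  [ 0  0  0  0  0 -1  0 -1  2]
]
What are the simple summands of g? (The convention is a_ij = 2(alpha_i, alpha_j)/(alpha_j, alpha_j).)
The diagram associated to this matrix has two connected components: the simple roots {alpha_1, alpha_2, alpha_6, alpha_8, alpha_9} form a chain of 5 nodes with a double edge at one end; the terminal node there is the unique long simple root (C_5), and {alpha_3, alpha_4, alpha_5, alpha_7} form a chain of 2 nodes with a fork of two nodes at one end (D_4). A semisimple Lie algebra decomposes uniquely as the direct sum of simple ideals, one per connected component of its Dynkin diagram, so g ≅ C_5 ⊕ D_4 (dimension 55 + 28 = 83).

C_5 (sp(10)) ⊕ D_4 (so(8))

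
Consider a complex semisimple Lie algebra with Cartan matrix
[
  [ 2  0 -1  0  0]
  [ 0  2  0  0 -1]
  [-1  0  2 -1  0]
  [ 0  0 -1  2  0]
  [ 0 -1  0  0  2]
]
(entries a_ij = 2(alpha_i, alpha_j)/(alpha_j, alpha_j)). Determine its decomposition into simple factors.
A2 ⊕ A3

The diagram associated to this matrix has two connected components: the simple roots {alpha_2, alpha_5} form a chain of 2 nodes with single edges (A_2), and {alpha_1, alpha_3, alpha_4} form a chain of 3 nodes with single edges (A_3). A semisimple Lie algebra decomposes uniquely as the direct sum of simple ideals, one per connected component of its Dynkin diagram, so g ≅ A_2 ⊕ A_3 (dimension 8 + 15 = 23).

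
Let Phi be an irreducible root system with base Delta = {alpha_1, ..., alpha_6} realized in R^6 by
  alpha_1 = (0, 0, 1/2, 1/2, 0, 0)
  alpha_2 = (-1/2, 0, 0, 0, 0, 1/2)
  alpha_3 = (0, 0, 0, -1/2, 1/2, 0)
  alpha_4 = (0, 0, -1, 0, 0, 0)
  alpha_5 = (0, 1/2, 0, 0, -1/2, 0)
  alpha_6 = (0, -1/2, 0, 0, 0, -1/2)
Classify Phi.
Compute the Cartan integers a_ij = 2(alpha_i, alpha_j)/(alpha_j, alpha_j); the resulting 6x6 Cartan matrix is
[[2, 0, -1, -1, 0, 0], [0, 2, 0, 0, 0, -1], [-1, 0, 2, 0, -1, 0], [-2, 0, 0, 2, 0, 0], [0, 0, -1, 0, 2, -1], [0, -1, 0, 0, -1, 2]].
The roots have two lengths (squared-length ratio 2:1); the short ones are alpha_{1,2,3,5,6}. The associated Dynkin diagram is a chain of 6 nodes with a double edge at one end; the terminal node there is the unique long simple root (C_6), so the type is C_6 (the algebra sp(12)).

C_6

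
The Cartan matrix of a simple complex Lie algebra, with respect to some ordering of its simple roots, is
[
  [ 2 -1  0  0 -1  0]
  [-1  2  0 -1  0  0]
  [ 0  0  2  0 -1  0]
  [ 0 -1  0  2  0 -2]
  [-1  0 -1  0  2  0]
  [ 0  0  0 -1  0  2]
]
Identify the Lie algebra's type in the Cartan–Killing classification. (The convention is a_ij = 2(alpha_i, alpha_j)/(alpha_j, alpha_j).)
B6

The matrix has rank 6 with 2's on the diagonal. Reading the off-diagonal entries as Dynkin edges (a single edge where a_ij = a_ji = -1; a double or triple edge where a_ij * a_ji = 2 or 3), the diagram is a chain of 6 nodes with a double edge at one end; the terminal node there is the unique short simple root (B_6). One simple-root ordering that puts it in standard form is (alpha_3, alpha_5, alpha_1, alpha_2, alpha_4, alpha_6). So the algebra is type B_6, i.e. so(13).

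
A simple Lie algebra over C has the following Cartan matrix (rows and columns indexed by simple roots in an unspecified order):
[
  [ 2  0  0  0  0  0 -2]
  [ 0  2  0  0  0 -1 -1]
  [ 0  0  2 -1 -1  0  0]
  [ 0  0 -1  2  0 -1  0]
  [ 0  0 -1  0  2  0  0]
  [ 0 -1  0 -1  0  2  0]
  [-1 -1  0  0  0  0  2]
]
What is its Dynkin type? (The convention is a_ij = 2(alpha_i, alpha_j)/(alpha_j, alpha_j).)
The matrix has rank 7 with 2's on the diagonal. Reading the off-diagonal entries as Dynkin edges (a single edge where a_ij = a_ji = -1; a double or triple edge where a_ij * a_ji = 2 or 3), the diagram is a chain of 7 nodes with a double edge at one end; the terminal node there is the unique long simple root (C_7). One simple-root ordering that puts it in standard form is (alpha_5, alpha_3, alpha_4, alpha_6, alpha_2, alpha_7, alpha_1). So the algebra is type C_7, i.e. sp(14).

C7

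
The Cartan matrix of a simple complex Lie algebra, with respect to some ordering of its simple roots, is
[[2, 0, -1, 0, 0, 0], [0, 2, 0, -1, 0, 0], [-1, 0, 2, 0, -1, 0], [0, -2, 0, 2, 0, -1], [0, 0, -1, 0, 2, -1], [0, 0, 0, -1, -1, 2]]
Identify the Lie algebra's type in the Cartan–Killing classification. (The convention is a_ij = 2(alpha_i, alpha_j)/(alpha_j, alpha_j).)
B6

The matrix has rank 6 with 2's on the diagonal. Reading the off-diagonal entries as Dynkin edges (a single edge where a_ij = a_ji = -1; a double or triple edge where a_ij * a_ji = 2 or 3), the diagram is a chain of 6 nodes with a double edge at one end; the terminal node there is the unique short simple root (B_6). One simple-root ordering that puts it in standard form is (alpha_1, alpha_3, alpha_5, alpha_6, alpha_4, alpha_2). So the algebra is type B_6, i.e. so(13).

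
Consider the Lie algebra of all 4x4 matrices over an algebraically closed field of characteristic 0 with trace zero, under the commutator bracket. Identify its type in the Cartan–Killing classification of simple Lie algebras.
A_3

This is sl(4), which has dimension 4^2 - 1 = 15 and rank 4 - 1 = 3 (a Cartan subalgebra is the diagonal traceless matrices). In the classification of classical Lie algebras, the special linear algebra sl(n+1) has type A_n; here n = 3, so the Dynkin diagram is a chain of 3 nodes with single edges (A_3). Hence the type is A_3.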